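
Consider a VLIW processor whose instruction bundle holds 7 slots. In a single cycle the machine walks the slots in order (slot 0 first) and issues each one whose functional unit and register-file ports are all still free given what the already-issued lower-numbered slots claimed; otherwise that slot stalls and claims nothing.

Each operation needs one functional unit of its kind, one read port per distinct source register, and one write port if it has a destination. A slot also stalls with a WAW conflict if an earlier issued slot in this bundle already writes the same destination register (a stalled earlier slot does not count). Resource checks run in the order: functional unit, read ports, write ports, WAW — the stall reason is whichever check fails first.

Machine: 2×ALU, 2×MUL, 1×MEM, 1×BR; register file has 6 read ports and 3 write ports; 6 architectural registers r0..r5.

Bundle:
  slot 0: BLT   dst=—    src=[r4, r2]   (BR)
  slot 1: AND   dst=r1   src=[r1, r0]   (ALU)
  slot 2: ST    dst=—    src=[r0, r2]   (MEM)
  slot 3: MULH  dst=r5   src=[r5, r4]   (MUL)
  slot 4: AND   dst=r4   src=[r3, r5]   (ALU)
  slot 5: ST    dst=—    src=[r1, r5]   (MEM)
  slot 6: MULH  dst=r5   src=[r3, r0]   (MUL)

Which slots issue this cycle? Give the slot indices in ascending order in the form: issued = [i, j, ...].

#0 BR src=r4,r2 dispatched  <A:2 Mu:2 Ld:1 B:0 rd:4 wr:3>
#1 ALU src=r1,r0 dispatched  <A:1 Mu:2 Ld:1 B:0 rd:2 wr:2>
#2 MEM src=r0,r2 dispatched  <A:1 Mu:2 Ld:0 B:0 rd:0 wr:2>
#3 MUL src=r5,r4 held:RD_PORT  <A:1 Mu:2 Ld:0 B:0 rd:0 wr:2>
#4 ALU src=r3,r5 held:RD_PORT  <A:1 Mu:2 Ld:0 B:0 rd:0 wr:2>
#5 MEM src=r1,r5 held:FU  <A:1 Mu:2 Ld:0 B:0 rd:0 wr:2>
#6 MUL src=r3,r0 held:RD_PORT  <A:1 Mu:2 Ld:0 B:0 rd:0 wr:2>

issued = [0, 1, 2]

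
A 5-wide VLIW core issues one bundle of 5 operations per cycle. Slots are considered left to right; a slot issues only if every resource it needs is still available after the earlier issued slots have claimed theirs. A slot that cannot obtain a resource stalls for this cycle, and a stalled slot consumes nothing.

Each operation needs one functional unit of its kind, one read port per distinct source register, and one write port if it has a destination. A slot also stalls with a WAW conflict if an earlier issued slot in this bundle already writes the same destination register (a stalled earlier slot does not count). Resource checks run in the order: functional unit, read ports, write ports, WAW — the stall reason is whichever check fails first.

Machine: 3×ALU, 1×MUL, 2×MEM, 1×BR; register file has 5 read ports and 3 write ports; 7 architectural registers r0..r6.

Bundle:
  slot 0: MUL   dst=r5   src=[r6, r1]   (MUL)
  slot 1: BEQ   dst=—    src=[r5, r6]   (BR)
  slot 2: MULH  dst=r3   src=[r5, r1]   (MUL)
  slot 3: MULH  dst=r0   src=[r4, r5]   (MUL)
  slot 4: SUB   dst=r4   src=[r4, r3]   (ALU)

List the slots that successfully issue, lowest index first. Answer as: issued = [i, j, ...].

[0] MUL needs rd=2 wr=1: ok; after: ALU=3 MUL=0 MEM=2 BR=1, R=3, W=2
[1] BR needs rd=2 wr=0: ok; after: ALU=3 MUL=0 MEM=2 BR=0, R=1, W=2
[2] MUL needs rd=2 wr=1: FU; after: ALU=3 MUL=0 MEM=2 BR=0, R=1, W=2
[3] MUL needs rd=2 wr=1: FU; after: ALU=3 MUL=0 MEM=2 BR=0, R=1, W=2
[4] ALU needs rd=2 wr=1: RD_PORT; after: ALU=3 MUL=0 MEM=2 BR=0, R=1, W=2

issued = [0, 1]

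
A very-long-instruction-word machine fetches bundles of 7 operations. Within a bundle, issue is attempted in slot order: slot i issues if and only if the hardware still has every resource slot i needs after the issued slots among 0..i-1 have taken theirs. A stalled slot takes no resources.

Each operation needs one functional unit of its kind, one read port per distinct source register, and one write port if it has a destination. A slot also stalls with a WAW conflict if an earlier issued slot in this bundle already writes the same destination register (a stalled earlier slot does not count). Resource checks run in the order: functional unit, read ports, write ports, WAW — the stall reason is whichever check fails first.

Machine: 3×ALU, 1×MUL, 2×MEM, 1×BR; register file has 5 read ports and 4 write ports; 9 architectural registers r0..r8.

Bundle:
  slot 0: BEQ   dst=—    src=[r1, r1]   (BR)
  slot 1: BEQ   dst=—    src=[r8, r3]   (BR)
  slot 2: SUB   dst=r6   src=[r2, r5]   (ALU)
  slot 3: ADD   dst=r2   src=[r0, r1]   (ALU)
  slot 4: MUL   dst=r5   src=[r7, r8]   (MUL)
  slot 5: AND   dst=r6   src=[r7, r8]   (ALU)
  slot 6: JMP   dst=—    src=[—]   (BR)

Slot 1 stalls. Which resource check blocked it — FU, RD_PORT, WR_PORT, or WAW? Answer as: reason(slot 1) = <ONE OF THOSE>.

  0. BR ⇒ go  {3A/1Mu/2Ld/0B | 4r 4w}
  1. BR ⇒ no(FU)  {3A/1Mu/2Ld/0B | 4r 4w}
  2. ALU→r6 ⇒ go  {2A/1Mu/2Ld/0B | 2r 3w}
  3. ALU→r2 ⇒ go  {1A/1Mu/2Ld/0B | 0r 2w}
  4. MUL→r5 ⇒ no(RD_PORT)  {1A/1Mu/2Ld/0B | 0r 2w}
  5. ALU→r6 ⇒ no(RD_PORT)  {1A/1Mu/2Ld/0B | 0r 2w}
  6. BR ⇒ no(FU)  {1A/1Mu/2Ld/0B | 0r 2w}

reason(slot 1) = FU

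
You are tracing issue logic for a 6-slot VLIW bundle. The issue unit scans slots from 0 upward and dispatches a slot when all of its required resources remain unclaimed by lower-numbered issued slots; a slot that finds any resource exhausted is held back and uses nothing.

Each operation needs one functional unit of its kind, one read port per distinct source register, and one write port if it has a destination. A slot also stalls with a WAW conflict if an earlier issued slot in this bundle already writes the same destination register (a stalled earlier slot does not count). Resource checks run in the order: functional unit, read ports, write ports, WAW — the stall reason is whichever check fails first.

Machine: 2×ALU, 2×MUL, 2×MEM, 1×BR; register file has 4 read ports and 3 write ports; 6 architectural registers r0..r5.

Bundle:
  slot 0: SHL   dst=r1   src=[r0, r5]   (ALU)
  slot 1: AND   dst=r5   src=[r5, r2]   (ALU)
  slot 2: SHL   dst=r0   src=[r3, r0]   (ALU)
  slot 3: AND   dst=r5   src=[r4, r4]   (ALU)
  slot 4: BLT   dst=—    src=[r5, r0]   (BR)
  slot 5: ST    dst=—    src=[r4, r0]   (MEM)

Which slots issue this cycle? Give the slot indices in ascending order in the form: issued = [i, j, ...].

issued = [0, 1]

  0. ALU→r1 ⇒ go  {1A/2Mu/2Ld/1B | 2r 2w}
  1. ALU→r5 ⇒ go  {0A/2Mu/2Ld/1B | 0r 1w}
  2. ALU→r0 ⇒ no(FU)  {0A/2Mu/2Ld/1B | 0r 1w}
  3. ALU→r5 ⇒ no(FU)  {0A/2Mu/2Ld/1B | 0r 1w}
  4. BR ⇒ no(RD_PORT)  {0A/2Mu/2Ld/1B | 0r 1w}
  5. MEM ⇒ no(RD_PORT)  {0A/2Mu/2Ld/1B | 0r 1w}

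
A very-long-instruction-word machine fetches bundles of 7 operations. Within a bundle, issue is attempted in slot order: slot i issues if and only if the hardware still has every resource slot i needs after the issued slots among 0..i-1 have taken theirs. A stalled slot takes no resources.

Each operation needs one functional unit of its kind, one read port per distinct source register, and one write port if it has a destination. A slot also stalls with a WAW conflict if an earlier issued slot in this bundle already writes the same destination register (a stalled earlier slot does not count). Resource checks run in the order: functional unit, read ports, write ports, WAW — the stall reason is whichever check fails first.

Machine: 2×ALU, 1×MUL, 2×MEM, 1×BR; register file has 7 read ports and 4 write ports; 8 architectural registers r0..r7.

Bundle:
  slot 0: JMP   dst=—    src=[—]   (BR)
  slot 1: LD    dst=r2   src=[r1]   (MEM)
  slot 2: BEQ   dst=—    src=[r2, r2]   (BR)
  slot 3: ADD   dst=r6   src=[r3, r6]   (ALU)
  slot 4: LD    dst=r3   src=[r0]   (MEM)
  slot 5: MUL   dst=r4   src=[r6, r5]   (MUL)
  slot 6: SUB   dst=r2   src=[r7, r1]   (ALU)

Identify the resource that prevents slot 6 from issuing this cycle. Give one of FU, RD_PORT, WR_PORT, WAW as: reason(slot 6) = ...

slot 0 (BR): ISSUE — free A2,Mu1,Ld2,B0 rp7 wp4
slot 1 (MEM): ISSUE — free A2,Mu1,Ld1,B0 rp6 wp3
slot 2 (BR): stall FU — free A2,Mu1,Ld1,B0 rp6 wp3
slot 3 (ALU): ISSUE — free A1,Mu1,Ld1,B0 rp4 wp2
slot 4 (MEM): ISSUE — free A1,Mu1,Ld0,B0 rp3 wp1
slot 5 (MUL): ISSUE — free A1,Mu0,Ld0,B0 rp1 wp0
slot 6 (ALU): stall RD_PORT — free A1,Mu0,Ld0,B0 rp1 wp0

reason(slot 6) = RD_PORT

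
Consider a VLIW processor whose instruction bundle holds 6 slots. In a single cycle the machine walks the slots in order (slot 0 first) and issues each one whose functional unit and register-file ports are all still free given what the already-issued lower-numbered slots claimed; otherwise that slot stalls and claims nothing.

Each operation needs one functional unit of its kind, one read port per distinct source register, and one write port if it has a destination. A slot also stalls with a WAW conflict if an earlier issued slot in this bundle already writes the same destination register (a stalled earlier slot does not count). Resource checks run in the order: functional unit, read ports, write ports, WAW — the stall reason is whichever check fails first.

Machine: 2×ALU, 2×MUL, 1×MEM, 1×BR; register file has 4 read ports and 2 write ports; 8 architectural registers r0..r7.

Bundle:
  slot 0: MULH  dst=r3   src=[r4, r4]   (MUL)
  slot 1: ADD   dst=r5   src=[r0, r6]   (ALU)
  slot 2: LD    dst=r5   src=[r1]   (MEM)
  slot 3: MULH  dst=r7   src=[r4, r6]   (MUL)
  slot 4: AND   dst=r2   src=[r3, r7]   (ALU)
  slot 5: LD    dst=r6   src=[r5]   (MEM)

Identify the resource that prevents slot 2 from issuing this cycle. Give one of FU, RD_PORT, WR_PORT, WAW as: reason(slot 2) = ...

reason(slot 2) = WR_PORT

  0. MUL→r3 ⇒ go  {2A/1Mu/1Ld/1B | 3r 1w}
  1. ALU→r5 ⇒ go  {1A/1Mu/1Ld/1B | 1r 0w}
  2. MEM→r5 ⇒ no(WR_PORT)  {1A/1Mu/1Ld/1B | 1r 0w}
  3. MUL→r7 ⇒ no(RD_PORT)  {1A/1Mu/1Ld/1B | 1r 0w}
  4. ALU→r2 ⇒ no(RD_PORT)  {1A/1Mu/1Ld/1B | 1r 0w}
  5. MEM→r6 ⇒ no(WR_PORT)  {1A/1Mu/1Ld/1B | 1r 0w}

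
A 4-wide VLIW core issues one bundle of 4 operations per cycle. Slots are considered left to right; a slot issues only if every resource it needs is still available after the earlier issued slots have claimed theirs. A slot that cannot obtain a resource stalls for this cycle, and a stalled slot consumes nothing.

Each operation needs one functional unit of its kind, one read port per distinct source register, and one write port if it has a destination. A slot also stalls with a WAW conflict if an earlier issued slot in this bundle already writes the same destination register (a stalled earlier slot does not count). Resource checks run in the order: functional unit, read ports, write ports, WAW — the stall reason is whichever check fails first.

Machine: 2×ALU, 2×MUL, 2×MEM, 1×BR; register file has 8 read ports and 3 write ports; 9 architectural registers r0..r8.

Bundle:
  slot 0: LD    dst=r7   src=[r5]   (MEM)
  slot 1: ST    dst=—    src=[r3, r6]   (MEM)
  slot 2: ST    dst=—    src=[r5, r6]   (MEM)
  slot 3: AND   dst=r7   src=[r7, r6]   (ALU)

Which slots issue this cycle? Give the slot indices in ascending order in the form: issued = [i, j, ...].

issued = [0, 1]

(0) want 1×MEM +1rd +1wr — yes → AL2|MU2|ME1|BR1|rd7|wr2
(1) want 1×MEM +2rd +0wr — yes → AL2|MU2|ME0|BR1|rd5|wr2
(2) want 1×MEM +2rd +0wr — FU → AL2|MU2|ME0|BR1|rd5|wr2
(3) want 1×ALU +2rd +1wr — WAW → AL2|MU2|ME0|BR1|rd5|wr2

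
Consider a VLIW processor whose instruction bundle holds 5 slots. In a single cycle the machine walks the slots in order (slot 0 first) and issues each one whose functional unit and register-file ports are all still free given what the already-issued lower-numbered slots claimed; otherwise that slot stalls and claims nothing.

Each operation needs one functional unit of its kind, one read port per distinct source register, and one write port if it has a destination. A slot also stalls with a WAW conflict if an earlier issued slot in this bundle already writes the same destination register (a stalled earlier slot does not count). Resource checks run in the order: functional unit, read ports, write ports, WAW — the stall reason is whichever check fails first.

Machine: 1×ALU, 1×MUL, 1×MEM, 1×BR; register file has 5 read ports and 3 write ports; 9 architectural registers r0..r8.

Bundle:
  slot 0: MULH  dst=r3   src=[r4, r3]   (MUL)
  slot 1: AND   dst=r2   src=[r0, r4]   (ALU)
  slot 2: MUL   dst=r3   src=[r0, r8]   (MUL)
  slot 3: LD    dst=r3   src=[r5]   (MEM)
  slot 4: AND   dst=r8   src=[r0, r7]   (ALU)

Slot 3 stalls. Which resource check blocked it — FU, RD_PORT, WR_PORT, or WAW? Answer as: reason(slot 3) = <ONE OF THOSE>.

slot 0 (MUL): ISSUE — free A1,Mu0,Ld1,B1 rp3 wp2
slot 1 (ALU): ISSUE — free A0,Mu0,Ld1,B1 rp1 wp1
slot 2 (MUL): stall FU — free A0,Mu0,Ld1,B1 rp1 wp1
slot 3 (MEM): stall WAW — free A0,Mu0,Ld1,B1 rp1 wp1
slot 4 (ALU): stall FU — free A0,Mu0,Ld1,B1 rp1 wp1

reason(slot 3) = WAW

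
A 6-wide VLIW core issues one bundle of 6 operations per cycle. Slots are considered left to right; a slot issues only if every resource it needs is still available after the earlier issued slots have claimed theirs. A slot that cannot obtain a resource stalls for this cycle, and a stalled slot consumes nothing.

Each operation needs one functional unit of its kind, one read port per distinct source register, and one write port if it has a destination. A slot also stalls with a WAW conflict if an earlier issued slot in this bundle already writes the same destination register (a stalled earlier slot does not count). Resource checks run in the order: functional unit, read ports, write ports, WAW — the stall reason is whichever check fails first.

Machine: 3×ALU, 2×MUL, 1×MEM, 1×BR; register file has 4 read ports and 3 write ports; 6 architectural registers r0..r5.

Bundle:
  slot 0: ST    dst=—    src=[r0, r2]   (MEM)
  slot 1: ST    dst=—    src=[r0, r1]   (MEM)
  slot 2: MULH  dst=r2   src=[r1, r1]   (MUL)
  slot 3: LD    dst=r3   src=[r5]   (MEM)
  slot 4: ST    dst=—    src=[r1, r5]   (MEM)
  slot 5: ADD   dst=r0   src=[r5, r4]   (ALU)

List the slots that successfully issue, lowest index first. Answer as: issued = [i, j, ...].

slot 0 (MEM): ISSUE — free A3,Mu2,Ld0,B1 rp2 wp3
slot 1 (MEM): stall FU — free A3,Mu2,Ld0,B1 rp2 wp3
slot 2 (MUL): ISSUE — free A3,Mu1,Ld0,B1 rp1 wp2
slot 3 (MEM): stall FU — free A3,Mu1,Ld0,B1 rp1 wp2
slot 4 (MEM): stall FU — free A3,Mu1,Ld0,B1 rp1 wp2
slot 5 (ALU): stall RD_PORT — free A3,Mu1,Ld0,B1 rp1 wp2

issued = [0, 2]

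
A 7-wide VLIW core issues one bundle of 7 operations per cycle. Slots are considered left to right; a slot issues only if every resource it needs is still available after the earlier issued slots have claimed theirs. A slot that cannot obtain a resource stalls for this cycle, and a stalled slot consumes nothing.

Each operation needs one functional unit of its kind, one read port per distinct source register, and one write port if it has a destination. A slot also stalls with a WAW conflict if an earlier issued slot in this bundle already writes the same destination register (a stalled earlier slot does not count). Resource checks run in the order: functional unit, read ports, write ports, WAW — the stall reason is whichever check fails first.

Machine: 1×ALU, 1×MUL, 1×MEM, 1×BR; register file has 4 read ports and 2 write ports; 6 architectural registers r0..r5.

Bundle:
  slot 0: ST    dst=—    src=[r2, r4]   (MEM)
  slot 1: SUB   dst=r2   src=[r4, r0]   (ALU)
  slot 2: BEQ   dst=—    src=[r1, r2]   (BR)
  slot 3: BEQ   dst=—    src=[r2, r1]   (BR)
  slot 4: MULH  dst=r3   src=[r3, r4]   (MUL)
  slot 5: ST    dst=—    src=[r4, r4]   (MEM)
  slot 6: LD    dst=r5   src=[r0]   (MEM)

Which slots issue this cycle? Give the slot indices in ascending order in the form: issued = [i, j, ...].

slot 0 (MEM): ISSUE — free A1,Mu1,Ld0,B1 rp2 wp2
slot 1 (ALU): ISSUE — free A0,Mu1,Ld0,B1 rp0 wp1
slot 2 (BR): stall RD_PORT — free A0,Mu1,Ld0,B1 rp0 wp1
slot 3 (BR): stall RD_PORT — free A0,Mu1,Ld0,B1 rp0 wp1
slot 4 (MUL): stall RD_PORT — free A0,Mu1,Ld0,B1 rp0 wp1
slot 5 (MEM): stall FU — free A0,Mu1,Ld0,B1 rp0 wp1
slot 6 (MEM): stall FU — free A0,Mu1,Ld0,B1 rp0 wp1

issued = [0, 1]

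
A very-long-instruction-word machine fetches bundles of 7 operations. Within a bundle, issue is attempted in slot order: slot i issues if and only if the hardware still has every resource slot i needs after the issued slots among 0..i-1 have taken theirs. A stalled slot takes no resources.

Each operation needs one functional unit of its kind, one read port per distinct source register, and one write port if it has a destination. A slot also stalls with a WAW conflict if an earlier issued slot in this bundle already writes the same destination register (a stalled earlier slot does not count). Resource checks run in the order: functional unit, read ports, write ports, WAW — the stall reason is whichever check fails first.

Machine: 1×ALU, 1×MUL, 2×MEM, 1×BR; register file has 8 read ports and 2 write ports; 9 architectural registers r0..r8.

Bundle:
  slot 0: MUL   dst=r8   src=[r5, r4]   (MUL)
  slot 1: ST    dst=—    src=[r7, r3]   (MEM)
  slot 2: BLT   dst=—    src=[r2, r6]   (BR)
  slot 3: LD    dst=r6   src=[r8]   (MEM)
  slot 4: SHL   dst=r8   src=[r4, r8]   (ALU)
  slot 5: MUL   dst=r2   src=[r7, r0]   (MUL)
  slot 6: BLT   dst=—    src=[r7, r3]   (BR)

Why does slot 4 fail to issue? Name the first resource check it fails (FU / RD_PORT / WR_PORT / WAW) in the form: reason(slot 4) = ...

#0 MUL src=r5,r4 dispatched  <A:1 Mu:0 Ld:2 B:1 rd:6 wr:1>
#1 MEM src=r7,r3 dispatched  <A:1 Mu:0 Ld:1 B:1 rd:4 wr:1>
#2 BR src=r2,r6 dispatched  <A:1 Mu:0 Ld:1 B:0 rd:2 wr:1>
#3 MEM src=r8 dispatched  <A:1 Mu:0 Ld:0 B:0 rd:1 wr:0>
#4 ALU src=r4,r8 held:RD_PORT  <A:1 Mu:0 Ld:0 B:0 rd:1 wr:0>
#5 MUL src=r7,r0 held:FU  <A:1 Mu:0 Ld:0 B:0 rd:1 wr:0>
#6 BR src=r7,r3 held:FU  <A:1 Mu:0 Ld:0 B:0 rd:1 wr:0>

reason(slot 4) = RD_PORT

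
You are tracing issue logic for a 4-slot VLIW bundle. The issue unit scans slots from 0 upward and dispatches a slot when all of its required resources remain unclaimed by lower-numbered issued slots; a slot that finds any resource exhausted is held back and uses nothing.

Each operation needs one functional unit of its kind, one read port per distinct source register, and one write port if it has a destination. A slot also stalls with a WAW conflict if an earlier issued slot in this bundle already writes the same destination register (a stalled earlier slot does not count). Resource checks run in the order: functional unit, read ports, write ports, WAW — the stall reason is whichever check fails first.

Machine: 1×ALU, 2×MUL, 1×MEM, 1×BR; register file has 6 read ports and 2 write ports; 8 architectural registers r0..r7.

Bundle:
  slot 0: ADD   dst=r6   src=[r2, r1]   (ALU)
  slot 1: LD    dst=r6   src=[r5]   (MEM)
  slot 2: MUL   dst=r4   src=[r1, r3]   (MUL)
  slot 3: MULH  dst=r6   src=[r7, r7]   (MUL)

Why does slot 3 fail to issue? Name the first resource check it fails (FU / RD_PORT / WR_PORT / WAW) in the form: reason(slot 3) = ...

reason(slot 3) = WR_PORT

[0] ALU needs rd=2 wr=1: ok; after: ALU=0 MUL=2 MEM=1 BR=1, R=4, W=1
[1] MEM needs rd=1 wr=1: WAW; after: ALU=0 MUL=2 MEM=1 BR=1, R=4, W=1
[2] MUL needs rd=2 wr=1: ok; after: ALU=0 MUL=1 MEM=1 BR=1, R=2, W=0
[3] MUL needs rd=1 wr=1: WR_PORT; after: ALU=0 MUL=1 MEM=1 BR=1, R=2, W=0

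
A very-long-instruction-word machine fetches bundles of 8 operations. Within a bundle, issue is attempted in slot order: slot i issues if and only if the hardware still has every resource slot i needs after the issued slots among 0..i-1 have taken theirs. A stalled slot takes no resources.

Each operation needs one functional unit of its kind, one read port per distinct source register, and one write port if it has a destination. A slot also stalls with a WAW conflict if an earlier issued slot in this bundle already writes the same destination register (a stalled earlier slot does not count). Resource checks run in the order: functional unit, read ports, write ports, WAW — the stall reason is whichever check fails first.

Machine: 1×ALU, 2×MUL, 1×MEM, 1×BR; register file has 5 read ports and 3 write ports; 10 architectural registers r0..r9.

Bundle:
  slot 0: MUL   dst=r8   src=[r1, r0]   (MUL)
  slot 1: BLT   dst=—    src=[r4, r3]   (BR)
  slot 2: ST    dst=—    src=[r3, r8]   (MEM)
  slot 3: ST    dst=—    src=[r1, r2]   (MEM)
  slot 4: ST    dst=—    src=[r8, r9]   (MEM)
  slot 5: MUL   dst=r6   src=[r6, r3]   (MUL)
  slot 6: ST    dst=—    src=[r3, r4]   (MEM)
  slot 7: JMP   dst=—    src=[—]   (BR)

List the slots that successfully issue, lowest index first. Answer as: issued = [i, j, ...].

(0) want 1×MUL +2rd +1wr — yes → AL1|MU1|ME1|BR1|rd3|wr2
(1) want 1×BR +2rd +0wr — yes → AL1|MU1|ME1|BR0|rd1|wr2
(2) want 1×MEM +2rd +0wr — RD_PORT → AL1|MU1|ME1|BR0|rd1|wr2
(3) want 1×MEM +2rd +0wr — RD_PORT → AL1|MU1|ME1|BR0|rd1|wr2
(4) want 1×MEM +2rd +0wr — RD_PORT → AL1|MU1|ME1|BR0|rd1|wr2
(5) want 1×MUL +2rd +1wr — RD_PORT → AL1|MU1|ME1|BR0|rd1|wr2
(6) want 1×MEM +2rd +0wr — RD_PORT → AL1|MU1|ME1|BR0|rd1|wr2
(7) want 1×BR +0rd +0wr — FU → AL1|MU1|ME1|BR0|rd1|wr2

issued = [0, 1]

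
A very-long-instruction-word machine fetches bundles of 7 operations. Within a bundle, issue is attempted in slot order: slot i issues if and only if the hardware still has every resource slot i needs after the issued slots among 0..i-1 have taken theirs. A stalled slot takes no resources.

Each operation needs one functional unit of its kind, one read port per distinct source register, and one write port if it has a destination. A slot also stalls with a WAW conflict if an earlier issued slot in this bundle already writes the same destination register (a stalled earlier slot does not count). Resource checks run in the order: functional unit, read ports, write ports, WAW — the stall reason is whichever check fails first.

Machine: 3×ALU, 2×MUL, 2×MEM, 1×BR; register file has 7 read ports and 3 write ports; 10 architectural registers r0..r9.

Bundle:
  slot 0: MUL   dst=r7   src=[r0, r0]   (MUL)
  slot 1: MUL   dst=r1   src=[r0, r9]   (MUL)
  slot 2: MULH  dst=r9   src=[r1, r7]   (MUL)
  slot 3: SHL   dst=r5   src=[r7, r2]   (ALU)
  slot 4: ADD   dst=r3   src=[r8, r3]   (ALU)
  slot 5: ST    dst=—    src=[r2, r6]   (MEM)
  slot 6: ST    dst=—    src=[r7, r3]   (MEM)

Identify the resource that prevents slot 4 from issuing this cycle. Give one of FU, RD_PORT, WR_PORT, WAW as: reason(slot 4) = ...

  0. MUL→r7 ⇒ go  {3A/1Mu/2Ld/1B | 6r 2w}
  1. MUL→r1 ⇒ go  {3A/0Mu/2Ld/1B | 4r 1w}
  2. MUL→r9 ⇒ no(FU)  {3A/0Mu/2Ld/1B | 4r 1w}
  3. ALU→r5 ⇒ go  {2A/0Mu/2Ld/1B | 2r 0w}
  4. ALU→r3 ⇒ no(WR_PORT)  {2A/0Mu/2Ld/1B | 2r 0w}
  5. MEM ⇒ go  {2A/0Mu/1Ld/1B | 0r 0w}
  6. MEM ⇒ no(RD_PORT)  {2A/0Mu/1Ld/1B | 0r 0w}

reason(slot 4) = WR_PORT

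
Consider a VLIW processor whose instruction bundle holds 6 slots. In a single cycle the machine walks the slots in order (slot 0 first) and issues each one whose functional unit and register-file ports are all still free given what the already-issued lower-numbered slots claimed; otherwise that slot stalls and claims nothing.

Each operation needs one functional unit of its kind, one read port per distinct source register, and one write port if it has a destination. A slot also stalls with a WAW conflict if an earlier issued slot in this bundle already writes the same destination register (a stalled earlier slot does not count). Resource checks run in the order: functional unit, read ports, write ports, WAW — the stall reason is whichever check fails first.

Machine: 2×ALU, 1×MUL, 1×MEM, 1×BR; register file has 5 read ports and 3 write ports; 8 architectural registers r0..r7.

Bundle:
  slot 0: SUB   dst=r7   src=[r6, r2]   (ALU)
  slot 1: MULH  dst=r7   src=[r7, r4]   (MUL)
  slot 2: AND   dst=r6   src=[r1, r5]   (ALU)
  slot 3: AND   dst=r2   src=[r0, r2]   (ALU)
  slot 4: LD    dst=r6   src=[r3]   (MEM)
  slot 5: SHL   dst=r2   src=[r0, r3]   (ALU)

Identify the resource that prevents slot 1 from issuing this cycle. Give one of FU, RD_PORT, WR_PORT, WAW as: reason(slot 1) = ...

(0) want 1×ALU +2rd +1wr — yes → AL1|MU1|ME1|BR1|rd3|wr2
(1) want 1×MUL +2rd +1wr — WAW → AL1|MU1|ME1|BR1|rd3|wr2
(2) want 1×ALU +2rd +1wr — yes → AL0|MU1|ME1|BR1|rd1|wr1
(3) want 1×ALU +2rd +1wr — FU → AL0|MU1|ME1|BR1|rd1|wr1
(4) want 1×MEM +1rd +1wr — WAW → AL0|MU1|ME1|BR1|rd1|wr1
(5) want 1×ALU +2rd +1wr — FU → AL0|MU1|ME1|BR1|rd1|wr1

reason(slot 1) = WAW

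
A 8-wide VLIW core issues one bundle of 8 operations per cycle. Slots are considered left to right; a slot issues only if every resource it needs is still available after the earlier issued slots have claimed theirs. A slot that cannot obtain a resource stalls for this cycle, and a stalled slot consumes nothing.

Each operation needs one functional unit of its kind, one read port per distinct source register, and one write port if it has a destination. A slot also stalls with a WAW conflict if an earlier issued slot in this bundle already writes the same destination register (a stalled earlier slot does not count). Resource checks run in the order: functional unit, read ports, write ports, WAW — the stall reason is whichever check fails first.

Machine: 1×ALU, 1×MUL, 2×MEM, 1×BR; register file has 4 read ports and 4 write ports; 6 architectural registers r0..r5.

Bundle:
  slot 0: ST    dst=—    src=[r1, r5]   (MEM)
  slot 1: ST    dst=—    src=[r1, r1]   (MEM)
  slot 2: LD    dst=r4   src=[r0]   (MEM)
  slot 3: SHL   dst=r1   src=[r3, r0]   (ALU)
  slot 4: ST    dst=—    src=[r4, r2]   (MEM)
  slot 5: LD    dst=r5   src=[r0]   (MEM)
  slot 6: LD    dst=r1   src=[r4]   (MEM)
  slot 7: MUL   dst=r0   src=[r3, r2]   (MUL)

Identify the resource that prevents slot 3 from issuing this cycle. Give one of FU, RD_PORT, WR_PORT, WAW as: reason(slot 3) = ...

slot 0 (MEM): ISSUE — free A1,Mu1,Ld1,B1 rp2 wp4
slot 1 (MEM): ISSUE — free A1,Mu1,Ld0,B1 rp1 wp4
slot 2 (MEM): stall FU — free A1,Mu1,Ld0,B1 rp1 wp4
slot 3 (ALU): stall RD_PORT — free A1,Mu1,Ld0,B1 rp1 wp4
slot 4 (MEM): stall FU — free A1,Mu1,Ld0,B1 rp1 wp4
slot 5 (MEM): stall FU — free A1,Mu1,Ld0,B1 rp1 wp4
slot 6 (MEM): stall FU — free A1,Mu1,Ld0,B1 rp1 wp4
slot 7 (MUL): stall RD_PORT — free A1,Mu1,Ld0,B1 rp1 wp4

reason(slot 3) = RD_PORT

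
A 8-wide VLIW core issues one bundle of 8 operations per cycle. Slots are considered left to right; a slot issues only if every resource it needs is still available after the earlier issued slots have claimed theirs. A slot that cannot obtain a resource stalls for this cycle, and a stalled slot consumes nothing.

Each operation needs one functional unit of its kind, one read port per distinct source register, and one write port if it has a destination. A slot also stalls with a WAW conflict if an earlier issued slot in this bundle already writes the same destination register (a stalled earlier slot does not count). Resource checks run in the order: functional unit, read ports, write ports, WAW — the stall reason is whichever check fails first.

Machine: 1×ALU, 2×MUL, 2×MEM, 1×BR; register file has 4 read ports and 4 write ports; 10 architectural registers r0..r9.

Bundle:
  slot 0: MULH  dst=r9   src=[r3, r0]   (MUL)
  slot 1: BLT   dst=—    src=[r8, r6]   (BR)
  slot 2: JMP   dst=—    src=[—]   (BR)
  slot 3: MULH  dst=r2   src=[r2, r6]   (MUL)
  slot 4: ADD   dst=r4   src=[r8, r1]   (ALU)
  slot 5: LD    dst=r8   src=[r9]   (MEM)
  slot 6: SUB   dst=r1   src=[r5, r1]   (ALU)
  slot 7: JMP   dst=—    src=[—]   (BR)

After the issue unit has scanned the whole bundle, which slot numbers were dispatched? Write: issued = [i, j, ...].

issued = [0, 1]

slot 0 (MUL): ISSUE — free A1,Mu1,Ld2,B1 rp2 wp3
slot 1 (BR): ISSUE — free A1,Mu1,Ld2,B0 rp0 wp3
slot 2 (BR): stall FU — free A1,Mu1,Ld2,B0 rp0 wp3
slot 3 (MUL): stall RD_PORT — free A1,Mu1,Ld2,B0 rp0 wp3
slot 4 (ALU): stall RD_PORT — free A1,Mu1,Ld2,B0 rp0 wp3
slot 5 (MEM): stall RD_PORT — free A1,Mu1,Ld2,B0 rp0 wp3
slot 6 (ALU): stall RD_PORT — free A1,Mu1,Ld2,B0 rp0 wp3
slot 7 (BR): stall FU — free A1,Mu1,Ld2,B0 rp0 wp3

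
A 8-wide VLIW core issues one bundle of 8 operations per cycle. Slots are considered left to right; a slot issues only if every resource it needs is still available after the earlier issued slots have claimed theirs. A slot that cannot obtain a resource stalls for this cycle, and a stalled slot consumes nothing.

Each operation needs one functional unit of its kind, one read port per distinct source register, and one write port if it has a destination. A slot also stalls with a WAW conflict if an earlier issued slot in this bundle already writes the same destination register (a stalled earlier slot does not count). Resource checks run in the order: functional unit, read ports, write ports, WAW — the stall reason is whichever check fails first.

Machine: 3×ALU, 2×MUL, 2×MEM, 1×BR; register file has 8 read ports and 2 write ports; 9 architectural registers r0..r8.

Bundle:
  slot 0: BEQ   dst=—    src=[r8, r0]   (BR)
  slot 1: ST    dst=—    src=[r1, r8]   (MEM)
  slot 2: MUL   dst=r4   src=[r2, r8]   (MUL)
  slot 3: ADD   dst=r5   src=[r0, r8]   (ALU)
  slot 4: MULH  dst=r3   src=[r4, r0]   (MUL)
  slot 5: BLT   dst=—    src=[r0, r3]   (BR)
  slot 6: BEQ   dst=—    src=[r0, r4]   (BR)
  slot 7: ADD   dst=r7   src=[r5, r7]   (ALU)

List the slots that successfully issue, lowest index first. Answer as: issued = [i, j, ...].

slot 0 (BR): ISSUE — free A3,Mu2,Ld2,B0 rp6 wp2
slot 1 (MEM): ISSUE — free A3,Mu2,Ld1,B0 rp4 wp2
slot 2 (MUL): ISSUE — free A3,Mu1,Ld1,B0 rp2 wp1
slot 3 (ALU): ISSUE — free A2,Mu1,Ld1,B0 rp0 wp0
slot 4 (MUL): stall RD_PORT — free A2,Mu1,Ld1,B0 rp0 wp0
slot 5 (BR): stall FU — free A2,Mu1,Ld1,B0 rp0 wp0
slot 6 (BR): stall FU — free A2,Mu1,Ld1,B0 rp0 wp0
slot 7 (ALU): stall RD_PORT — free A2,Mu1,Ld1,B0 rp0 wp0

issued = [0, 1, 2, 3]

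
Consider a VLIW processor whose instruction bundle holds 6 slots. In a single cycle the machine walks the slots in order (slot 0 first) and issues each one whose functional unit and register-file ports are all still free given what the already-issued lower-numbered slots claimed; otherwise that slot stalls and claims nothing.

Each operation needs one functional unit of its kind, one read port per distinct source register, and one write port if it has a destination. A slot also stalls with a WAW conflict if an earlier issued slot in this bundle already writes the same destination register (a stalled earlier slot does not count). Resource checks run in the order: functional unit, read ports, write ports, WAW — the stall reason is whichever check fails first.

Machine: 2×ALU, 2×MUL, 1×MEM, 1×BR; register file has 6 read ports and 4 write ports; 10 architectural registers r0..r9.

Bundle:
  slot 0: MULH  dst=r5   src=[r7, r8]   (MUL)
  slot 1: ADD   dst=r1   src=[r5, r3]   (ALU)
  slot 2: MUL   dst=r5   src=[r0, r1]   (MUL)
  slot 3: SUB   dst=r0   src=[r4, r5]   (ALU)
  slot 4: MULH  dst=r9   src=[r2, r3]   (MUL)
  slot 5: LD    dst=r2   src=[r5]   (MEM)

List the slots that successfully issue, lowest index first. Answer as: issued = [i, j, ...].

issued = [0, 1, 3]

(0) want 1×MUL +2rd +1wr — yes → AL2|MU1|ME1|BR1|rd4|wr3
(1) want 1×ALU +2rd +1wr — yes → AL1|MU1|ME1|BR1|rd2|wr2
(2) want 1×MUL +2rd +1wr — WAW → AL1|MU1|ME1|BR1|rd2|wr2
(3) want 1×ALU +2rd +1wr — yes → AL0|MU1|ME1|BR1|rd0|wr1
(4) want 1×MUL +2rd +1wr — RD_PORT → AL0|MU1|ME1|BR1|rd0|wr1
(5) want 1×MEM +1rd +1wr — RD_PORT → AL0|MU1|ME1|BR1|rd0|wr1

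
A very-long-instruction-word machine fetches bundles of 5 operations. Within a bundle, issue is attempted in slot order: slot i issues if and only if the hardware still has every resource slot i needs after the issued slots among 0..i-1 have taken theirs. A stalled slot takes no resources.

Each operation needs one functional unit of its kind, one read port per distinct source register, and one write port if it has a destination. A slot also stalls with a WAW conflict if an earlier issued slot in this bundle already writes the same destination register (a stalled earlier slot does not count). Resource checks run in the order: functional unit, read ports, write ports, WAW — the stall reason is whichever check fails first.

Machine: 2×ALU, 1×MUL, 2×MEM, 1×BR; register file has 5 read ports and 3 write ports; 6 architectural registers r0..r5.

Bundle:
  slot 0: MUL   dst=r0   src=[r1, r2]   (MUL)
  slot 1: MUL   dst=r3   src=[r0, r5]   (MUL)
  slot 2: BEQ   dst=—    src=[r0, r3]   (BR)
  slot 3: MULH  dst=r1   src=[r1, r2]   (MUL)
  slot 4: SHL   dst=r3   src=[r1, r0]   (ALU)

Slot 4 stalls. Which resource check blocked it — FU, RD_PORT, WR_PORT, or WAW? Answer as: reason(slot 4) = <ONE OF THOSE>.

reason(slot 4) = RD_PORT

[0] MUL needs rd=2 wr=1: ok; after: ALU=2 MUL=0 MEM=2 BR=1, R=3, W=2
[1] MUL needs rd=2 wr=1: FU; after: ALU=2 MUL=0 MEM=2 BR=1, R=3, W=2
[2] BR needs rd=2 wr=0: ok; after: ALU=2 MUL=0 MEM=2 BR=0, R=1, W=2
[3] MUL needs rd=2 wr=1: FU; after: ALU=2 MUL=0 MEM=2 BR=0, R=1, W=2
[4] ALU needs rd=2 wr=1: RD_PORT; after: ALU=2 MUL=0 MEM=2 BR=0, R=1, W=2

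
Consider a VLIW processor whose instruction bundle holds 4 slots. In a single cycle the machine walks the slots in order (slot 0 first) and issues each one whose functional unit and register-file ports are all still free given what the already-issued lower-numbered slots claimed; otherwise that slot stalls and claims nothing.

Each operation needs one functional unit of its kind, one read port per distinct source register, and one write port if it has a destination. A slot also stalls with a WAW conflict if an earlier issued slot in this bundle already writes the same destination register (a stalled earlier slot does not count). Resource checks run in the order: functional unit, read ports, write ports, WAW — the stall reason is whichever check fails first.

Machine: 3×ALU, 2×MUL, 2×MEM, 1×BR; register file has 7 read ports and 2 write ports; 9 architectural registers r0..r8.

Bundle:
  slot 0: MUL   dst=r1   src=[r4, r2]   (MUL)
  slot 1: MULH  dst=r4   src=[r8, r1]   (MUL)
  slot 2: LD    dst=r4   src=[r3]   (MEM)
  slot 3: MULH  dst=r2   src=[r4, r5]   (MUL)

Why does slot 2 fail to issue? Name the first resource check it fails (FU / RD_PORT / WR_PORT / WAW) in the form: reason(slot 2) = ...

reason(slot 2) = WR_PORT

#0 MUL src=r4,r2 dispatched  <A:3 Mu:1 Ld:2 B:1 rd:5 wr:1>
#1 MUL src=r8,r1 dispatched  <A:3 Mu:0 Ld:2 B:1 rd:3 wr:0>
#2 MEM src=r3 held:WR_PORT  <A:3 Mu:0 Ld:2 B:1 rd:3 wr:0>
#3 MUL src=r4,r5 held:FU  <A:3 Mu:0 Ld:2 B:1 rd:3 wr:0>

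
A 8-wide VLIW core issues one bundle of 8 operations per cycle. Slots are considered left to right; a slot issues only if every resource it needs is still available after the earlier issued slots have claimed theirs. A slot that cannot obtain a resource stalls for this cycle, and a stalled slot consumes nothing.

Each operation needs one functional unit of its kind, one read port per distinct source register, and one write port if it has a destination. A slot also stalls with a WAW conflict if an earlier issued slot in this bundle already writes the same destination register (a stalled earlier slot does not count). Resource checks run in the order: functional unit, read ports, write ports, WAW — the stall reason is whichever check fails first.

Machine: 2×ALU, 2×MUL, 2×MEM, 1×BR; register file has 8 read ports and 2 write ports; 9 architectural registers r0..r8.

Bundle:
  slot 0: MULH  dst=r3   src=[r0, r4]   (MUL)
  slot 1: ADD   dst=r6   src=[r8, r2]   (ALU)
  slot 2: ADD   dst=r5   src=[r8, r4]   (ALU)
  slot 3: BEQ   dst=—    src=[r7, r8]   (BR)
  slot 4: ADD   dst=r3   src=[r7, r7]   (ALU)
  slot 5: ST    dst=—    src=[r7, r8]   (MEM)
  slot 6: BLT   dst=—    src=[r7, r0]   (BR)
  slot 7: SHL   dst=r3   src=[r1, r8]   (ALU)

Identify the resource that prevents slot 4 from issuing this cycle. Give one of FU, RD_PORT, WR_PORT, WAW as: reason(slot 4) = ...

  0. MUL→r3 ⇒ go  {2A/1Mu/2Ld/1B | 6r 1w}
  1. ALU→r6 ⇒ go  {1A/1Mu/2Ld/1B | 4r 0w}
  2. ALU→r5 ⇒ no(WR_PORT)  {1A/1Mu/2Ld/1B | 4r 0w}
  3. BR ⇒ go  {1A/1Mu/2Ld/0B | 2r 0w}
  4. ALU→r3 ⇒ no(WR_PORT)  {1A/1Mu/2Ld/0B | 2r 0w}
  5. MEM ⇒ go  {1A/1Mu/1Ld/0B | 0r 0w}
  6. BR ⇒ no(FU)  {1A/1Mu/1Ld/0B | 0r 0w}
  7. ALU→r3 ⇒ no(RD_PORT)  {1A/1Mu/1Ld/0B | 0r 0w}

reason(slot 4) = WR_PORT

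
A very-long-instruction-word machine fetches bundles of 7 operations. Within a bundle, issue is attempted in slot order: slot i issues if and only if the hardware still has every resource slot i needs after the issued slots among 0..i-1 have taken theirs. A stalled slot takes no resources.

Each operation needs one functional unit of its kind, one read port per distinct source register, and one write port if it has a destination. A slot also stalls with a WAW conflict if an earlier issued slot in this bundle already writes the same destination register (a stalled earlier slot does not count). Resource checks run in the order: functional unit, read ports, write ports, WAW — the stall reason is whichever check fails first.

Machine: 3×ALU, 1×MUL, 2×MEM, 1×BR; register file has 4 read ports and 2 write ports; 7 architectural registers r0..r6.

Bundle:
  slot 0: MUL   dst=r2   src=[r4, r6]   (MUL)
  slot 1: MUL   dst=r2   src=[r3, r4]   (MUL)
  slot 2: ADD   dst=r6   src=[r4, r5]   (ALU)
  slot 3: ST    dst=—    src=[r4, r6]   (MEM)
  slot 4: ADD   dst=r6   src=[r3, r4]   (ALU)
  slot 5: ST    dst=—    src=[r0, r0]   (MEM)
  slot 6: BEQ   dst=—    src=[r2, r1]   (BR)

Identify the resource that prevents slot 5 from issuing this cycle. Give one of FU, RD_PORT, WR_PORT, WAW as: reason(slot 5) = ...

reason(slot 5) = RD_PORT

[0] MUL needs rd=2 wr=1: ok; after: ALU=3 MUL=0 MEM=2 BR=1, R=2, W=1
[1] MUL needs rd=2 wr=1: FU; after: ALU=3 MUL=0 MEM=2 BR=1, R=2, W=1
[2] ALU needs rd=2 wr=1: ok; after: ALU=2 MUL=0 MEM=2 BR=1, R=0, W=0
[3] MEM needs rd=2 wr=0: RD_PORT; after: ALU=2 MUL=0 MEM=2 BR=1, R=0, W=0
[4] ALU needs rd=2 wr=1: RD_PORT; after: ALU=2 MUL=0 MEM=2 BR=1, R=0, W=0
[5] MEM needs rd=1 wr=0: RD_PORT; after: ALU=2 MUL=0 MEM=2 BR=1, R=0, W=0
[6] BR needs rd=2 wr=0: RD_PORT; after: ALU=2 MUL=0 MEM=2 BR=1, R=0, W=0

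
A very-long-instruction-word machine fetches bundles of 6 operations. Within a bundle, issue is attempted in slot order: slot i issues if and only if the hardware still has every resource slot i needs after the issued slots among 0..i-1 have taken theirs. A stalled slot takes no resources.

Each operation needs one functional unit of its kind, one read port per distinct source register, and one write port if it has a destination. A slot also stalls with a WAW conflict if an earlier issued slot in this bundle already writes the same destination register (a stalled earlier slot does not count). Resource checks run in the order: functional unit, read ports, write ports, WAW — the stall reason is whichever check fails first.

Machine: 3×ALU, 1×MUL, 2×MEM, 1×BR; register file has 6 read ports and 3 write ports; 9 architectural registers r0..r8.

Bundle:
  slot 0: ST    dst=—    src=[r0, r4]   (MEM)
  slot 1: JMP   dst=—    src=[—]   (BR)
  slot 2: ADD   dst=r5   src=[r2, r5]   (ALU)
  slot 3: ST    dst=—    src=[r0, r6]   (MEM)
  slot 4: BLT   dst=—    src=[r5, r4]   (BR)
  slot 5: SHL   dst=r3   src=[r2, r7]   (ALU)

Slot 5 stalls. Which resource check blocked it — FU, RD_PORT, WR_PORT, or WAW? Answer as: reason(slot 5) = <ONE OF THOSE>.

  0. MEM ⇒ go  {3A/1Mu/1Ld/1B | 4r 3w}
  1. BR ⇒ go  {3A/1Mu/1Ld/0B | 4r 3w}
  2. ALU→r5 ⇒ go  {2A/1Mu/1Ld/0B | 2r 2w}
  3. MEM ⇒ go  {2A/1Mu/0Ld/0B | 0r 2w}
  4. BR ⇒ no(FU)  {2A/1Mu/0Ld/0B | 0r 2w}
  5. ALU→r3 ⇒ no(RD_PORT)  {2A/1Mu/0Ld/0B | 0r 2w}

reason(slot 5) = RD_PORT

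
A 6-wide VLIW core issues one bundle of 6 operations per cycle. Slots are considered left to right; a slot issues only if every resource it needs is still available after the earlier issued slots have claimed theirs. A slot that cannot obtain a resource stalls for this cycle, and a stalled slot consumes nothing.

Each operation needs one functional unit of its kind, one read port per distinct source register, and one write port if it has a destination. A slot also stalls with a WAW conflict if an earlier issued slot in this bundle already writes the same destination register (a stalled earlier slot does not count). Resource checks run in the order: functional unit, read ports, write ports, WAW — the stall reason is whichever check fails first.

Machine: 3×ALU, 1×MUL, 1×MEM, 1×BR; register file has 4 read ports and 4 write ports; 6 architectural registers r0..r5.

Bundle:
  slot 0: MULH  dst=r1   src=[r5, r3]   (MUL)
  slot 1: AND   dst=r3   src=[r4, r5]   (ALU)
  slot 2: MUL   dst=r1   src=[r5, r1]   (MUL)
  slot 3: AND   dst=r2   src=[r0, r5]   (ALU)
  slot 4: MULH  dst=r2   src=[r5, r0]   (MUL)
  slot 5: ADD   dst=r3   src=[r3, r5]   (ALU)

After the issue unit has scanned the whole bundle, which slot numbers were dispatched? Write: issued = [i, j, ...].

[0] MUL needs rd=2 wr=1: ok; after: ALU=3 MUL=0 MEM=1 BR=1, R=2, W=3
[1] ALU needs rd=2 wr=1: ok; after: ALU=2 MUL=0 MEM=1 BR=1, R=0, W=2
[2] MUL needs rd=2 wr=1: FU; after: ALU=2 MUL=0 MEM=1 BR=1, R=0, W=2
[3] ALU needs rd=2 wr=1: RD_PORT; after: ALU=2 MUL=0 MEM=1 BR=1, R=0, W=2
[4] MUL needs rd=2 wr=1: FU; after: ALU=2 MUL=0 MEM=1 BR=1, R=0, W=2
[5] ALU needs rd=2 wr=1: RD_PORT; after: ALU=2 MUL=0 MEM=1 BR=1, R=0, W=2

issued = [0, 1]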